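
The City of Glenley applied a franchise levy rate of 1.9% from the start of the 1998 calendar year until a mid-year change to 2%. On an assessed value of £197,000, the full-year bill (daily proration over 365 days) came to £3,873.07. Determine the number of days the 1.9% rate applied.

124 days

Let d = days at the first rate; then 365 − d days at the second rate.
£197,000 × [1.9%·d + 2%·(365−d)] / 365 = £3,873.07
Solving gives d = 124, so the new rate took effect on 5 May 1998.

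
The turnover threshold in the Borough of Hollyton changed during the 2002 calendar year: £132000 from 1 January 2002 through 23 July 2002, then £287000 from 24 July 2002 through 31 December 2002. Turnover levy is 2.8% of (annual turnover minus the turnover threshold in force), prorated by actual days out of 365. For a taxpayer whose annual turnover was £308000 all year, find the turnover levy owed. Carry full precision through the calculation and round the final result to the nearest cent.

£3013.64

1 January – 23 July 2002: 204 days, exemption £132000 → (£308000 − £132000) × 2.8% × 204/365 = £2754.2795
24 July – 31 December 2002: 161 days, exemption £287000 → (£308000 − £287000) × 2.8% × 161/365 = £259.3644
Total = £3013.6438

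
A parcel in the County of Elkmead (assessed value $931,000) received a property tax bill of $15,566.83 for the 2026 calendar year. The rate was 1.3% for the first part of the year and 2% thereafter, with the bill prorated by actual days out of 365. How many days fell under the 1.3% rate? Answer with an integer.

171 days

Let d = days at the first rate; then 365 − d days at the second rate.
$931,000 × [1.3%·d + 2%·(365−d)] / 365 = $15,566.83
Solving gives d = 171, so the new rate took effect on June 21, 2026.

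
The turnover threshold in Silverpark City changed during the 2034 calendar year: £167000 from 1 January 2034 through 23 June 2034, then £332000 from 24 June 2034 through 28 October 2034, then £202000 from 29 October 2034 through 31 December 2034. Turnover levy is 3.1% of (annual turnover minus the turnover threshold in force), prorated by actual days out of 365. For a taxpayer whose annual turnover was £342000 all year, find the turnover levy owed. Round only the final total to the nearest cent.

1 January – 23 June 2034: 174 days, exemption £167000 → (£342000 − £167000) × 3.1% × 174/365 = £2586.1644
24 June – 28 October 2034: 127 days, exemption £332000 → (£342000 − £332000) × 3.1% × 127/365 = £107.8630
29 October – 31 December 2034: 64 days, exemption £202000 → (£342000 − £202000) × 3.1% × 64/365 = £760.9863
Total = £3455.0137

£3455.01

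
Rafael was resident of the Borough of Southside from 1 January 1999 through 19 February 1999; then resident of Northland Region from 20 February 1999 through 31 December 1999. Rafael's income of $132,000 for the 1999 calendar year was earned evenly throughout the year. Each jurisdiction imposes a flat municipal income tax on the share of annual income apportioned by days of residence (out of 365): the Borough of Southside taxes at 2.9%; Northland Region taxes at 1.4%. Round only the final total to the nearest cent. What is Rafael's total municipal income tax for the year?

$2,119.23

The Borough of Southside, 1 January – 19 February 1999: 50 days → $132,000 × 2.9% × 50/365 = $524.3836
Northland Region, 20 February – 31 December 1999: 315 days → $132,000 × 1.4% × 315/365 = $1,594.8493
Total = $2,119.2329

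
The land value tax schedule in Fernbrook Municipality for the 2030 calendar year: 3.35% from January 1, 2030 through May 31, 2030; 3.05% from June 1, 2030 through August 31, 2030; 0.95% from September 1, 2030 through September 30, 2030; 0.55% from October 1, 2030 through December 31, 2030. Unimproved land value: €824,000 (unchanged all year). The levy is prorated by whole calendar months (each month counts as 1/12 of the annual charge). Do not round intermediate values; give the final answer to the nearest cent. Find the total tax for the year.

€19,570.00

January 1 – May 31, 2030: 5 months at 3.35% → €824,000 × 3.35% × 5/12 = €11,501.6667
June 1 – August 31, 2030: 3 months at 3.05% → €824,000 × 3.05% × 3/12 = €6,283.0000
September 1 – September 30, 2030: 1 month at 0.95% → €824,000 × 0.95% × 1/12 = €652.3333
October 1 – December 31, 2030: 3 months at 0.55% → €824,000 × 0.55% × 3/12 = €1,133.0000
Total = €19,570.0000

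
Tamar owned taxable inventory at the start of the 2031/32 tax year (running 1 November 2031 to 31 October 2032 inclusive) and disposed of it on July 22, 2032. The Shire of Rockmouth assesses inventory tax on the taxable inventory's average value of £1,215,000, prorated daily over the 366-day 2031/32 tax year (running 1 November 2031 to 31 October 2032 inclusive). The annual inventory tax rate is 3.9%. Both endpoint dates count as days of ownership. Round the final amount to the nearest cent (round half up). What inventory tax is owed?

£34,308.81

Days held (November 1, 2031 – July 22, 2032): 265 out of 366
Tax = £1,215,000 × 3.9% × 265/366 = £34,308.8115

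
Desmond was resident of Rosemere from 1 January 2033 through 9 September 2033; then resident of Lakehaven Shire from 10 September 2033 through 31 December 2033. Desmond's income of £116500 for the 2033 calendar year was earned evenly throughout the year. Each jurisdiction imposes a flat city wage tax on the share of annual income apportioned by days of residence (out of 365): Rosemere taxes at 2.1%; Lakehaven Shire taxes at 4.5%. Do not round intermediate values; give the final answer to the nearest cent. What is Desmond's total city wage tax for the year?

£3312.11

Rosemere, 1 January – 9 September 2033: 252 days → £116500 × 2.1% × 252/365 = £1689.0904
Lakehaven Shire, 10 September – 31 December 2033: 113 days → £116500 × 4.5% × 113/365 = £1623.0205
Total = £3312.1110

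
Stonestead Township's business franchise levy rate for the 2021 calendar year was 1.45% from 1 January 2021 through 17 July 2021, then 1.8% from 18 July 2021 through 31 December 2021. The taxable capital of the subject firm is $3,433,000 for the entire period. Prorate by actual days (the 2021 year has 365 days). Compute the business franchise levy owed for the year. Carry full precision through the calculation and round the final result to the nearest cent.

1 January – 17 July 2021: 198 days at 1.45% → $3,433,000 × 1.45% × 198/365 = $27,003.1315
18 July – 31 December 2021: 167 days at 1.8% → $3,433,000 × 1.8% × 167/365 = $28,272.8712
Total = $55,276.0027

$55,276.00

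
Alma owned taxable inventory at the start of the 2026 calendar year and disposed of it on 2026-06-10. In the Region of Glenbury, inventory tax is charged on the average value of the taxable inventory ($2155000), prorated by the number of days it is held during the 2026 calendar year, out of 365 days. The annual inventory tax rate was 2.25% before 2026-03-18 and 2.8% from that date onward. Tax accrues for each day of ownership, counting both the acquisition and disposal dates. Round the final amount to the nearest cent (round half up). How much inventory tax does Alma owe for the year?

2026-01-01 to 2026-03-17: 76 days at 2.25% → $2155000 × 2.25% × 76/365 = $10096.0274
2026-03-18 to 2026-06-10: 85 days at 2.8% → $2155000 × 2.8% × 85/365 = $14051.7808
Total = $24147.8082

$24147.81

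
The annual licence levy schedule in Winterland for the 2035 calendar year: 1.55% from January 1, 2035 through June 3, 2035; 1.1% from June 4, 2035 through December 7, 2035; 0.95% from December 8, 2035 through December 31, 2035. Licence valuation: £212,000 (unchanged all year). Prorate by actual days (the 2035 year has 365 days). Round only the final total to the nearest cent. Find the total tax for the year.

January 1 – June 3, 2035: 154 days at 1.55% → £212,000 × 1.55% × 154/365 = £1,386.4219
June 4 – December 7, 2035: 187 days at 1.1% → £212,000 × 1.1% × 187/365 = £1,194.7507
December 8 – December 31, 2035: 24 days at 0.95% → £212,000 × 0.95% × 24/365 = £132.4274
Total = £2,713.6000

£2,713.60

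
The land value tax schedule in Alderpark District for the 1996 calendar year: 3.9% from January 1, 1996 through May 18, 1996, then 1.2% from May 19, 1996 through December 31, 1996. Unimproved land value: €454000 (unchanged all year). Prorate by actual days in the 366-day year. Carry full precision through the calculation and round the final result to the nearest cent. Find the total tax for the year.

January 1 – May 18, 1996: 139 days at 3.9% → €454000 × 3.9% × 139/366 = €6724.4098
May 19 – December 31, 1996: 227 days at 1.2% → €454000 × 1.2% × 227/366 = €3378.9508
Total = €10103.3607

€10103.36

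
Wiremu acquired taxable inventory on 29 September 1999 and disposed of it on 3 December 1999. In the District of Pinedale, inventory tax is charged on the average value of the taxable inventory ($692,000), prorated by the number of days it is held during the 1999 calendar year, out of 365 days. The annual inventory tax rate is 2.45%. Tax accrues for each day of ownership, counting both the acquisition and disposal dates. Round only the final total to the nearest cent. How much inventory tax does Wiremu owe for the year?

$3,065.65

Days held (29 September – 3 December 1999): 66 out of 365
Tax = $692,000 × 2.45% × 66/365 = $3,065.6548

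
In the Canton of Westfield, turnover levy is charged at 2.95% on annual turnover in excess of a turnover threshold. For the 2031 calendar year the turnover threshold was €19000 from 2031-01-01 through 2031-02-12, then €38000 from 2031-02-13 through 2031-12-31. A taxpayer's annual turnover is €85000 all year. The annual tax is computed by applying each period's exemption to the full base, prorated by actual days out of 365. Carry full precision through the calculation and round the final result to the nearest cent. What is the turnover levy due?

2031-01-01 to 2031-02-12: 43 days, exemption €19000 → (€85000 − €19000) × 2.95% × 43/365 = €229.3726
2031-02-13 to 2031-12-31: 322 days, exemption €38000 → (€85000 − €38000) × 2.95% × 322/365 = €1223.1589
Total = €1452.5315

€1452.53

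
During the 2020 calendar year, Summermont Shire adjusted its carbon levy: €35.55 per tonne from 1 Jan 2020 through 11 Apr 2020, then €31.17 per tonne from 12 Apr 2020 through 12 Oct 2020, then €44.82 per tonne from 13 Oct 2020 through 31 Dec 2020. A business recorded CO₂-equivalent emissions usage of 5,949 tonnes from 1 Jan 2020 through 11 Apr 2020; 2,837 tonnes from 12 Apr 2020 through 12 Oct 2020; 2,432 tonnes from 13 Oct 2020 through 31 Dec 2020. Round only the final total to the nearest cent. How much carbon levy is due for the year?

€408918.48

1 Jan – 11 Apr 2020: 5,949 tonnes at €35.55/tonne → €211486.95
12 Apr – 12 Oct 2020: 2,837 tonnes at €31.17/tonne → €88429.29
13 Oct – 31 Dec 2020: 2,432 tonnes at €44.82/tonne → €109002.24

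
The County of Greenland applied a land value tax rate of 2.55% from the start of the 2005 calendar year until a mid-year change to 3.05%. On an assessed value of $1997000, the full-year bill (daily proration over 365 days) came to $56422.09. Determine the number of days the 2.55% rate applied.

164 days

Let d = days at the first rate; then 365 − d days at the second rate.
$1997000 × [2.55%·d + 3.05%·(365−d)] / 365 = $56422.09
Solving gives d = 164, so the new rate took effect on 14 Jun 2005.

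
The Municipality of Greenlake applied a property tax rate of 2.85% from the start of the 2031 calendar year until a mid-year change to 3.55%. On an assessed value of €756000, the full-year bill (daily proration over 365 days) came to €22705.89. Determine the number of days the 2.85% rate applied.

Let d = days at the first rate; then 365 − d days at the second rate.
€756000 × [2.85%·d + 3.55%·(365−d)] / 365 = €22705.89
Solving gives d = 285, so the new rate took effect on 13 Oct 2031.

285 days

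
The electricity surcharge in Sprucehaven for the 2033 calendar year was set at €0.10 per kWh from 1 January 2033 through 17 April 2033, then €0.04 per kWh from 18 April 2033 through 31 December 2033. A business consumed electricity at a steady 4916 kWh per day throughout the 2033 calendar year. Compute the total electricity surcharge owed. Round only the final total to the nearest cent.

1 January – 17 April 2033: 107 days × 4916 kWh/day = 526,012 kWh at €0.10/kWh → €52601.20
18 April – 31 December 2033: 258 days × 4916 kWh/day = 1,268,328 kWh at €0.04/kWh → €50733.12

€103334.32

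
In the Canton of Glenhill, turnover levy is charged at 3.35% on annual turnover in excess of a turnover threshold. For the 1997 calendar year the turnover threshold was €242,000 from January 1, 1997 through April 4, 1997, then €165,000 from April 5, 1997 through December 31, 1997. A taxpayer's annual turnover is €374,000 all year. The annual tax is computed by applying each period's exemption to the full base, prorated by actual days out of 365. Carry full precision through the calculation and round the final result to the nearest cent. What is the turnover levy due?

January 1 – April 4, 1997: 94 days, exemption €242,000 → (€374,000 − €242,000) × 3.35% × 94/365 = €1,138.8164
April 5 – December 31, 1997: 271 days, exemption €165,000 → (€374,000 − €165,000) × 3.35% × 271/365 = €5,198.3740
Total = €6,337.1904

€6,337.19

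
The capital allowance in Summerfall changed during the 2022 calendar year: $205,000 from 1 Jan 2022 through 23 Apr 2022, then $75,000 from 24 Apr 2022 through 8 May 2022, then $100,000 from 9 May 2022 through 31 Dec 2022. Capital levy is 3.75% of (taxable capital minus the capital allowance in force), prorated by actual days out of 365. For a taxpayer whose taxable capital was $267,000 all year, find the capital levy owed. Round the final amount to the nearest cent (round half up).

1 Jan – 23 Apr 2022: 113 days, exemption $205,000 → ($267,000 − $205,000) × 3.75% × 113/365 = $719.7945
24 Apr – 8 May 2022: 15 days, exemption $75,000 → ($267,000 − $75,000) × 3.75% × 15/365 = $295.8904
9 May – 31 Dec 2022: 237 days, exemption $100,000 → ($267,000 − $100,000) × 3.75% × 237/365 = $4,066.3356
Total = $5,082.0205

$5,082.02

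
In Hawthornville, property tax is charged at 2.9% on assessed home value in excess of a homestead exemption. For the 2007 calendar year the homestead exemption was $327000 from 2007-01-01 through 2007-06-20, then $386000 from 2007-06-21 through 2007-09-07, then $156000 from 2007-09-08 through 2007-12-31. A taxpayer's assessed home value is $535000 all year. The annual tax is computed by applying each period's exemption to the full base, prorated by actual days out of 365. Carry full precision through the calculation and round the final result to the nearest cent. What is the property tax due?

2007-01-01 to 2007-06-20: 171 days, exemption $327000 → ($535000 − $327000) × 2.9% × 171/365 = $2825.9507
2007-06-21 to 2007-09-07: 79 days, exemption $386000 → ($535000 − $386000) × 2.9% × 79/365 = $935.2301
2007-09-08 to 2007-12-31: 115 days, exemption $156000 → ($535000 − $156000) × 2.9% × 115/365 = $3462.9178
Total = $7224.0986

$7224.10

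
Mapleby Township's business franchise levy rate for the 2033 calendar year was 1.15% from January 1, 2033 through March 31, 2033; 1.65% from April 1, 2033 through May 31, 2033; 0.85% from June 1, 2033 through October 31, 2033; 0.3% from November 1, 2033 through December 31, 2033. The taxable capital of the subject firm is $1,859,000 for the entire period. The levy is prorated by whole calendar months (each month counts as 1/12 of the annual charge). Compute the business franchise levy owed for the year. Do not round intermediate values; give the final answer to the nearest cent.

January 1 – March 31, 2033: 3 months at 1.15% → $1,859,000 × 1.15% × 3/12 = $5,344.6250
April 1 – May 31, 2033: 2 months at 1.65% → $1,859,000 × 1.65% × 2/12 = $5,112.2500
June 1 – October 31, 2033: 5 months at 0.85% → $1,859,000 × 0.85% × 5/12 = $6,583.9583
November 1 – December 31, 2033: 2 months at 0.3% → $1,859,000 × 0.3% × 2/12 = $929.5000
Total = $17,970.3333

$17,970.33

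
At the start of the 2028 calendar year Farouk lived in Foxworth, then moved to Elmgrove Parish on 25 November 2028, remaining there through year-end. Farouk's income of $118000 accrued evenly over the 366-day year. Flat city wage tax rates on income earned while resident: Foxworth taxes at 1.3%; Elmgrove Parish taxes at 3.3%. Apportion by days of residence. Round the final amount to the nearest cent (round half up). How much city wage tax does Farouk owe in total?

Foxworth, 1 January – 24 November 2028: 329 days → $118000 × 1.3% × 329/366 = $1378.9235
Elmgrove Parish, 25 November – 31 December 2028: 37 days → $118000 × 3.3% × 37/366 = $393.6557
Total = $1772.5792

$1772.58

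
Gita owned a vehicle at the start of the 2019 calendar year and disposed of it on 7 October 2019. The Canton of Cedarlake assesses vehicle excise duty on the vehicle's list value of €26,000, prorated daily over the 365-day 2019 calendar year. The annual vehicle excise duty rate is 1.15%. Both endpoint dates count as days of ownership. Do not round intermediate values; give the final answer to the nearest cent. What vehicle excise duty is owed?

Days held (1 January – 7 October 2019): 280 out of 365
Tax = €26,000 × 1.15% × 280/365 = €229.3699

€229.37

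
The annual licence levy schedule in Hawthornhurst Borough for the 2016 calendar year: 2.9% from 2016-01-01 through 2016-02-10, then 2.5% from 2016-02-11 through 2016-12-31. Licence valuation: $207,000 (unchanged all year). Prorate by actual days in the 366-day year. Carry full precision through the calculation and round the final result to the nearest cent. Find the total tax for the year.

$5,267.75

2016-01-01 to 2016-02-10: 41 days at 2.9% → $207,000 × 2.9% × 41/366 = $672.4672
2016-02-11 to 2016-12-31: 325 days at 2.5% → $207,000 × 2.5% × 325/366 = $4,595.2869
Total = $5,267.7541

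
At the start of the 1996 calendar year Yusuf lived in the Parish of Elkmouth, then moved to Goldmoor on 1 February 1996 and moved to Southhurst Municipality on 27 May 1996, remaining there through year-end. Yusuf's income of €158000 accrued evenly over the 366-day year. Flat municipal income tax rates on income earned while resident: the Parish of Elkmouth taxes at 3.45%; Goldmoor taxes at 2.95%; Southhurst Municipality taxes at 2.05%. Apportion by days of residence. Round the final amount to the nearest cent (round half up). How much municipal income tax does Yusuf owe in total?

€3877.04

The Parish of Elkmouth, 1 January – 31 January 1996: 31 days → €158000 × 3.45% × 31/366 = €461.6967
Goldmoor, 1 February – 26 May 1996: 116 days → €158000 × 2.95% × 116/366 = €1477.2568
Southhurst Municipality, 27 May – 31 December 1996: 219 days → €158000 × 2.05% × 219/366 = €1938.0902
Total = €3877.0437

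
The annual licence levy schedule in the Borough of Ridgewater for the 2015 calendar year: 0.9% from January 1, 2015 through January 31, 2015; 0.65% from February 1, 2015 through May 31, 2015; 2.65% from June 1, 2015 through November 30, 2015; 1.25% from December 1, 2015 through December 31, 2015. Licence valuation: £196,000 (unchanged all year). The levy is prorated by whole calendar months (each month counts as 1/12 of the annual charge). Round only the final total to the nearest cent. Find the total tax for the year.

£3,372.83

January 1 – January 31, 2015: 1 month at 0.9% → £196,000 × 0.9% × 1/12 = £147.0000
February 1 – May 31, 2015: 4 months at 0.65% → £196,000 × 0.65% × 4/12 = £424.6667
June 1 – November 30, 2015: 6 months at 2.65% → £196,000 × 2.65% × 6/12 = £2,597.0000
December 1 – December 31, 2015: 1 month at 1.25% → £196,000 × 1.25% × 1/12 = £204.1667
Total = £3,372.8333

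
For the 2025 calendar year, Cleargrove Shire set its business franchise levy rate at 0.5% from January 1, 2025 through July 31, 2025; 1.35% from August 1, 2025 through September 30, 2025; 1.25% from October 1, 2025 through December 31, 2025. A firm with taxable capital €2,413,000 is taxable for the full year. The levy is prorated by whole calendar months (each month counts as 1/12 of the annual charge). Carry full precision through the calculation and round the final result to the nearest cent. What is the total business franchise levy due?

January 1 – July 31, 2025: 7 months at 0.5% → €2,413,000 × 0.5% × 7/12 = €7,037.9167
August 1 – September 30, 2025: 2 months at 1.35% → €2,413,000 × 1.35% × 2/12 = €5,429.2500
October 1 – December 31, 2025: 3 months at 1.25% → €2,413,000 × 1.25% × 3/12 = €7,540.6250
Total = €20,007.7917

€20,007.79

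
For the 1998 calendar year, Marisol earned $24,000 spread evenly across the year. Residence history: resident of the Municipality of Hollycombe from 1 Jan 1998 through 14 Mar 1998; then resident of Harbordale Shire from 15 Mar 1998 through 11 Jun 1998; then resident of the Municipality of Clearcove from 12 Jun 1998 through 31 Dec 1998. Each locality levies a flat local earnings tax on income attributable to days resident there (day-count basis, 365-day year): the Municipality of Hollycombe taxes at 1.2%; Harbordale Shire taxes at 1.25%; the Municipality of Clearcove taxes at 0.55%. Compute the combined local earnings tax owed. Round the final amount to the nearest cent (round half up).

The Municipality of Hollycombe, 1 Jan – 14 Mar 1998: 73 days → $24,000 × 1.2% × 73/365 = $57.6000
Harbordale Shire, 15 Mar – 11 Jun 1998: 89 days → $24,000 × 1.25% × 89/365 = $73.1507
The Municipality of Clearcove, 12 Jun – 31 Dec 1998: 203 days → $24,000 × 0.55% × 203/365 = $73.4137
Total = $204.1644

$204.16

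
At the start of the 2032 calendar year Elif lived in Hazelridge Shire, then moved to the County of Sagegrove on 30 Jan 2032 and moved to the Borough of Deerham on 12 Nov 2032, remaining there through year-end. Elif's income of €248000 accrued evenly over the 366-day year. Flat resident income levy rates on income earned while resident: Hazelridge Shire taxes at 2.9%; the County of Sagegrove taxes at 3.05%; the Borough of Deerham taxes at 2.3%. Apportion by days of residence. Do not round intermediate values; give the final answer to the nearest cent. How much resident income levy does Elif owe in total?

Hazelridge Shire, 1 Jan – 29 Jan 2032: 29 days → €248000 × 2.9% × 29/366 = €569.8579
The County of Sagegrove, 30 Jan – 11 Nov 2032: 287 days → €248000 × 3.05% × 287/366 = €5931.3333
The Borough of Deerham, 12 Nov – 31 Dec 2032: 50 days → €248000 × 2.3% × 50/366 = €779.2350
Total = €7280.4262

€7280.43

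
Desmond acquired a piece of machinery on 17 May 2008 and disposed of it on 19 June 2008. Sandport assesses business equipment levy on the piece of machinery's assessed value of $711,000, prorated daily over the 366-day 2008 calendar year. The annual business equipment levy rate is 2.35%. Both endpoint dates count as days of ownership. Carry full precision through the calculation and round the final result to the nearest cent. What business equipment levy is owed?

Days held (17 May – 19 June 2008): 34 out of 366
Tax = $711,000 × 2.35% × 34/366 = $1,552.1557

$1,552.16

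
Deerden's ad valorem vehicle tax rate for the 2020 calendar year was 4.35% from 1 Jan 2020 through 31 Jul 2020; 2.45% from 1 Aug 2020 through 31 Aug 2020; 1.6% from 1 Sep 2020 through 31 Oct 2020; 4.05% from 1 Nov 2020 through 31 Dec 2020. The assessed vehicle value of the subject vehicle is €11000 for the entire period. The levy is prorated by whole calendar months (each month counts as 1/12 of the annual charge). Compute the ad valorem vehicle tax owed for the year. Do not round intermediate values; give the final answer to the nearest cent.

€405.17

1 Jan – 31 Jul 2020: 7 months at 4.35% → €11000 × 4.35% × 7/12 = €279.1250
1 Aug – 31 Aug 2020: 1 month at 2.45% → €11000 × 2.45% × 1/12 = €22.4583
1 Sep – 31 Oct 2020: 2 months at 1.6% → €11000 × 1.6% × 2/12 = €29.3333
1 Nov – 31 Dec 2020: 2 months at 4.05% → €11000 × 4.05% × 2/12 = €74.2500
Total = €405.1667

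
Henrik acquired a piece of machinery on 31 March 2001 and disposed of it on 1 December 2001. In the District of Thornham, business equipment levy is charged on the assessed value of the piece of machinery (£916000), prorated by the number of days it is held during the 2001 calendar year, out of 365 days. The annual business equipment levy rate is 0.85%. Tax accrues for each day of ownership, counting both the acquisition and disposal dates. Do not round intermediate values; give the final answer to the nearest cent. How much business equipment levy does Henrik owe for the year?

Days held (31 March – 1 December 2001): 246 out of 365
Tax = £916000 × 0.85% × 246/365 = £5247.5507

£5247.55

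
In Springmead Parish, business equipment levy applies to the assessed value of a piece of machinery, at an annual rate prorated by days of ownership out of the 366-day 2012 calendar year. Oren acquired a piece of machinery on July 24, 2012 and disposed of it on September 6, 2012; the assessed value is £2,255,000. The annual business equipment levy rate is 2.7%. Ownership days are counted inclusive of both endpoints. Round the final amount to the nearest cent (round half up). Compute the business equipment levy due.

£7,485.86

Days held (July 24 – September 6, 2012): 45 out of 366
Tax = £2,255,000 × 2.7% × 45/366 = £7,485.8607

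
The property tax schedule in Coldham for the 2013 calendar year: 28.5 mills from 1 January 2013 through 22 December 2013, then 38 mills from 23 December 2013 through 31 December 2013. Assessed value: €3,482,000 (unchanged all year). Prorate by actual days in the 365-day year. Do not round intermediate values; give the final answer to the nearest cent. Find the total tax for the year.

€100,052.65

1 January – 22 December 2013: 356 days at 28.5 mills → €3,482,000 × 2.85% × 356/365 = €96,790.0603
23 December – 31 December 2013: 9 days at 38 mills → €3,482,000 × 3.8% × 9/365 = €3,262.5863
Total = €100,052.6466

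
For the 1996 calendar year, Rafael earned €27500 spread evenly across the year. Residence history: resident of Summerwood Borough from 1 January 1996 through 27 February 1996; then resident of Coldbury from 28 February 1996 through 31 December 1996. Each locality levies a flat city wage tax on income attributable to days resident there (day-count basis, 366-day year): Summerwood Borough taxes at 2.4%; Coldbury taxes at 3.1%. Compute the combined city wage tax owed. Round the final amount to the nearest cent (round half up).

€821.99

Summerwood Borough, 1 January – 27 February 1996: 58 days → €27500 × 2.4% × 58/366 = €104.5902
Coldbury, 28 February – 31 December 1996: 308 days → €27500 × 3.1% × 308/366 = €717.4044
Total = €821.9945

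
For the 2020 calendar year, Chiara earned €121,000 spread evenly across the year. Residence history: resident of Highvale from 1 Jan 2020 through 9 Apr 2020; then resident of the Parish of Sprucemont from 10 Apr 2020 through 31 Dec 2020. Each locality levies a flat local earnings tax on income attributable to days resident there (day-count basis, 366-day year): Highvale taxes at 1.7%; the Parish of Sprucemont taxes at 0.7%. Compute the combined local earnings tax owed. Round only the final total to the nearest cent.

€1,177.60

Highvale, 1 Jan – 9 Apr 2020: 100 days → €121,000 × 1.7% × 100/366 = €562.0219
The Parish of Sprucemont, 10 Apr – 31 Dec 2020: 266 days → €121,000 × 0.7% × 266/366 = €615.5792
Total = €1,177.6011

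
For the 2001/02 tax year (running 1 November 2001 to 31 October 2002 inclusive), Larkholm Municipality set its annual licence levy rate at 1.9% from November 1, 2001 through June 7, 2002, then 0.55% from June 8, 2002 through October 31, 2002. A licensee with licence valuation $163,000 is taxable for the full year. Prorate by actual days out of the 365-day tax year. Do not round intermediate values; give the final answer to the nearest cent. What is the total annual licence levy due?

$2,216.80

November 1, 2001 – June 7, 2002: 219 days at 1.9% → $163,000 × 1.9% × 219/365 = $1,858.2000
June 8 – October 31, 2002: 146 days at 0.55% → $163,000 × 0.55% × 146/365 = $358.6000
Total = $2,216.8000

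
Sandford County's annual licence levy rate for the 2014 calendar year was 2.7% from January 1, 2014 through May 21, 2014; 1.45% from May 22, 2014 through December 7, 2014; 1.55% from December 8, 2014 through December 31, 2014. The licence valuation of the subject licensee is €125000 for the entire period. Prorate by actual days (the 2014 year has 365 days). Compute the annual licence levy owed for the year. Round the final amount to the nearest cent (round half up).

January 1 – May 21, 2014: 141 days at 2.7% → €125000 × 2.7% × 141/365 = €1303.7671
May 22 – December 7, 2014: 200 days at 1.45% → €125000 × 1.45% × 200/365 = €993.1507
December 8 – December 31, 2014: 24 days at 1.55% → €125000 × 1.55% × 24/365 = €127.3973
Total = €2424.3151

€2424.32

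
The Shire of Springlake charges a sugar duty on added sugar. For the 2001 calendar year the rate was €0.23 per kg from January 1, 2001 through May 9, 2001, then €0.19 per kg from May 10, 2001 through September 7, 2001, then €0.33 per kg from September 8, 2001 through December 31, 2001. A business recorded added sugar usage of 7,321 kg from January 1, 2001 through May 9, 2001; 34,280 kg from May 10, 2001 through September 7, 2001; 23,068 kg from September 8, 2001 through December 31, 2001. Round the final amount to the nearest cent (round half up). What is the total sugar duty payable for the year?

€15,809.47

January 1 – May 9, 2001: 7,321 kg at €0.23/kg → €1,683.83
May 10 – September 7, 2001: 34,280 kg at €0.19/kg → €6,513.20
September 8 – December 31, 2001: 23,068 kg at €0.33/kg → €7,612.44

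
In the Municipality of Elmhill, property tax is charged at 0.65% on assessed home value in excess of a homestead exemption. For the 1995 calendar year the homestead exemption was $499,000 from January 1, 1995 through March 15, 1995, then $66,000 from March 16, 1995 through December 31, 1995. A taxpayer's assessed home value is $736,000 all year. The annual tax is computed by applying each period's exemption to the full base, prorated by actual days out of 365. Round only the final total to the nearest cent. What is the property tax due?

$3,784.39

January 1 – March 15, 1995: 74 days, exemption $499,000 → ($736,000 − $499,000) × 0.65% × 74/365 = $312.3205
March 16 – December 31, 1995: 291 days, exemption $66,000 → ($736,000 − $66,000) × 0.65% × 291/365 = $3,472.0685
Total = $3,784.3890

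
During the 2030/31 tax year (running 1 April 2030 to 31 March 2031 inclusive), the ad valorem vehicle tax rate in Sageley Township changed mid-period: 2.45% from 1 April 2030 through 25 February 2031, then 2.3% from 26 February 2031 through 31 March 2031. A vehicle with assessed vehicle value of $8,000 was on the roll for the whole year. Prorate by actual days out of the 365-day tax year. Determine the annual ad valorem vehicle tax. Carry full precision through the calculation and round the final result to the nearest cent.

$194.88

1 April 2030 – 25 February 2031: 331 days at 2.45% → $8,000 × 2.45% × 331/365 = $177.7425
26 February – 31 March 2031: 34 days at 2.3% → $8,000 × 2.3% × 34/365 = $17.1397
Total = $194.8822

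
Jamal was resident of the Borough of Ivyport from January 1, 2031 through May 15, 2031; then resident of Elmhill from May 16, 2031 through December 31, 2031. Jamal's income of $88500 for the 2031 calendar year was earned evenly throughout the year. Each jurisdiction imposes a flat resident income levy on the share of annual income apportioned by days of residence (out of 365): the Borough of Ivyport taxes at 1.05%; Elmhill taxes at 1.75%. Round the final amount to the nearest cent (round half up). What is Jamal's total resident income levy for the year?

The Borough of Ivyport, January 1 – May 15, 2031: 135 days → $88500 × 1.05% × 135/365 = $343.6952
Elmhill, May 16 – December 31, 2031: 230 days → $88500 × 1.75% × 230/365 = $975.9247
Total = $1319.6199

$1319.62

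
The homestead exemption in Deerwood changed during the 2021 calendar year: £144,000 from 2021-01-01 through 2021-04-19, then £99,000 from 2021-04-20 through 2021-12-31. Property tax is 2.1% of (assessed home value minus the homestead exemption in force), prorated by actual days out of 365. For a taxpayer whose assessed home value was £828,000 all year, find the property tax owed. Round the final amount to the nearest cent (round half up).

£15,026.79

2021-01-01 to 2021-04-19: 109 days, exemption £144,000 → (£828,000 − £144,000) × 2.1% × 109/365 = £4,289.5233
2021-04-20 to 2021-12-31: 256 days, exemption £99,000 → (£828,000 − £99,000) × 2.1% × 256/365 = £10,737.2712
Total = £15,026.7945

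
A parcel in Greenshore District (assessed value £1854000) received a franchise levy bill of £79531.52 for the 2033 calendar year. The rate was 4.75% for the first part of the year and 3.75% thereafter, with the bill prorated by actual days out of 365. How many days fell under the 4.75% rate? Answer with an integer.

Let d = days at the first rate; then 365 − d days at the second rate.
£1854000 × [4.75%·d + 3.75%·(365−d)] / 365 = £79531.52
Solving gives d = 197, so the new rate took effect on 17 July 2033.

197 days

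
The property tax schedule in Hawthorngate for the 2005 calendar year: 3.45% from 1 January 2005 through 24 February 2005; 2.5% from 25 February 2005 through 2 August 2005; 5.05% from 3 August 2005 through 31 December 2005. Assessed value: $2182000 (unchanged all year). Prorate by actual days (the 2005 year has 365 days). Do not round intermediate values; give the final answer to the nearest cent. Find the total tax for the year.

1 January – 24 February 2005: 55 days at 3.45% → $2182000 × 3.45% × 55/365 = $11343.4110
25 February – 2 August 2005: 159 days at 2.5% → $2182000 × 2.5% × 159/365 = $23762.8767
3 August – 31 December 2005: 151 days at 5.05% → $2182000 × 5.05% × 151/365 = $45585.8658
Total = $80692.1534

$80692.15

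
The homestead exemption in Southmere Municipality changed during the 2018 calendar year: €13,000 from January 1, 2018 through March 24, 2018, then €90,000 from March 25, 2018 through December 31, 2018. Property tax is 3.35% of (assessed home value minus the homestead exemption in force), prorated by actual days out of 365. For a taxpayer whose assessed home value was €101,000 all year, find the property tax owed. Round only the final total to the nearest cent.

January 1 – March 24, 2018: 83 days, exemption €13,000 → (€101,000 − €13,000) × 3.35% × 83/365 = €670.3671
March 25 – December 31, 2018: 282 days, exemption €90,000 → (€101,000 − €90,000) × 3.35% × 282/365 = €284.7041
Total = €955.0712

€955.07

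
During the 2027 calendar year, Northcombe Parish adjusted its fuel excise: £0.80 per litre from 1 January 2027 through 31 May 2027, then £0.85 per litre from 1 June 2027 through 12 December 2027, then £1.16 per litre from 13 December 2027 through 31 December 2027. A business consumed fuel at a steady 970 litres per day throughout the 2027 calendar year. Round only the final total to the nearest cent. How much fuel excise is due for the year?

£299332.30

1 January – 31 May 2027: 151 days × 970 litres/day = 146,470 litres at £0.80/litre → £117176.00
1 June – 12 December 2027: 195 days × 970 litres/day = 189,150 litres at £0.85/litre → £160777.50
13 December – 31 December 2027: 19 days × 970 litres/day = 18,430 litres at £1.16/litre → £21378.80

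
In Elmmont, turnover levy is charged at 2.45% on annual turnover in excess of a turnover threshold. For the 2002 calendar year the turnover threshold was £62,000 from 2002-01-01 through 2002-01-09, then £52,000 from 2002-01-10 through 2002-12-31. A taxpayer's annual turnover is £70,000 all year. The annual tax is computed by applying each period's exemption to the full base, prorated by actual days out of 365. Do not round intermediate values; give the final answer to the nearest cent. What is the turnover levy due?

2002-01-01 to 2002-01-09: 9 days, exemption £62,000 → (£70,000 − £62,000) × 2.45% × 9/365 = £4.8329
2002-01-10 to 2002-12-31: 356 days, exemption £52,000 → (£70,000 − £52,000) × 2.45% × 356/365 = £430.1260
Total = £434.9589

£434.96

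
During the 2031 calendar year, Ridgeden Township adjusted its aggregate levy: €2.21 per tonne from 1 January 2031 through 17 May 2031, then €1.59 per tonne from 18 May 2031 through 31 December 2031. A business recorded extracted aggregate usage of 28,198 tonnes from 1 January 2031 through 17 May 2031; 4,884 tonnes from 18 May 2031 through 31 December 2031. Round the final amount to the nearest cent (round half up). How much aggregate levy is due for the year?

1 January – 17 May 2031: 28,198 tonnes at €2.21/tonne → €62317.58
18 May – 31 December 2031: 4,884 tonnes at €1.59/tonne → €7765.56

€70083.14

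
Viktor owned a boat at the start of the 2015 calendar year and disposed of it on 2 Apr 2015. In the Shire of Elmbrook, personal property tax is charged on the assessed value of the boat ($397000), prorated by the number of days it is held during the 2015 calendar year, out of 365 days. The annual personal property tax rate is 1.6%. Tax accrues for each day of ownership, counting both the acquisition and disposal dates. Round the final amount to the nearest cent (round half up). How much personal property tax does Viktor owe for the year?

$1601.05

Days held (1 Jan – 2 Apr 2015): 92 out of 365
Tax = $397000 × 1.6% × 92/365 = $1601.0521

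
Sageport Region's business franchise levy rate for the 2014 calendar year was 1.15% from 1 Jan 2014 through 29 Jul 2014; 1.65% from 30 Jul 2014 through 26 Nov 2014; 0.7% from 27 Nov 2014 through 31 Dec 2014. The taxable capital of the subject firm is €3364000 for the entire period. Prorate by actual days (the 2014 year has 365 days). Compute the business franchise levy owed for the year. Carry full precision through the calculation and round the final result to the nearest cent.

1 Jan – 29 Jul 2014: 210 days at 1.15% → €3364000 × 1.15% × 210/365 = €22257.6986
30 Jul – 26 Nov 2014: 120 days at 1.65% → €3364000 × 1.65% × 120/365 = €18248.5479
27 Nov – 31 Dec 2014: 35 days at 0.7% → €3364000 × 0.7% × 35/365 = €2258.0274
Total = €42764.2740

€42764.27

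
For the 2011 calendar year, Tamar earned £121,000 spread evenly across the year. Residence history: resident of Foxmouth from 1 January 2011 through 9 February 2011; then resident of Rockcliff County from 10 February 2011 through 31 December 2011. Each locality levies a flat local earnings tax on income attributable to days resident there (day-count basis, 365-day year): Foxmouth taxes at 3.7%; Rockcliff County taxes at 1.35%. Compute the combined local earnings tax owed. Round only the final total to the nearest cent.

£1,945.12

Foxmouth, 1 January – 9 February 2011: 40 days → £121,000 × 3.7% × 40/365 = £490.6301
Rockcliff County, 10 February – 31 December 2011: 325 days → £121,000 × 1.35% × 325/365 = £1,454.4863
Total = £1,945.1164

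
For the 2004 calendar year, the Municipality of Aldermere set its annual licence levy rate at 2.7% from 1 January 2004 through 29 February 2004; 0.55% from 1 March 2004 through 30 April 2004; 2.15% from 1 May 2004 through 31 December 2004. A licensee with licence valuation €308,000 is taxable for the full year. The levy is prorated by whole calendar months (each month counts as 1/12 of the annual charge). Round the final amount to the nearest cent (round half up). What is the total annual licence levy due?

€6,083.00

1 January – 29 February 2004: 2 months at 2.7% → €308,000 × 2.7% × 2/12 = €1,386.0000
1 March – 30 April 2004: 2 months at 0.55% → €308,000 × 0.55% × 2/12 = €282.3333
1 May – 31 December 2004: 8 months at 2.15% → €308,000 × 2.15% × 8/12 = €4,414.6667
Total = €6,083.0000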